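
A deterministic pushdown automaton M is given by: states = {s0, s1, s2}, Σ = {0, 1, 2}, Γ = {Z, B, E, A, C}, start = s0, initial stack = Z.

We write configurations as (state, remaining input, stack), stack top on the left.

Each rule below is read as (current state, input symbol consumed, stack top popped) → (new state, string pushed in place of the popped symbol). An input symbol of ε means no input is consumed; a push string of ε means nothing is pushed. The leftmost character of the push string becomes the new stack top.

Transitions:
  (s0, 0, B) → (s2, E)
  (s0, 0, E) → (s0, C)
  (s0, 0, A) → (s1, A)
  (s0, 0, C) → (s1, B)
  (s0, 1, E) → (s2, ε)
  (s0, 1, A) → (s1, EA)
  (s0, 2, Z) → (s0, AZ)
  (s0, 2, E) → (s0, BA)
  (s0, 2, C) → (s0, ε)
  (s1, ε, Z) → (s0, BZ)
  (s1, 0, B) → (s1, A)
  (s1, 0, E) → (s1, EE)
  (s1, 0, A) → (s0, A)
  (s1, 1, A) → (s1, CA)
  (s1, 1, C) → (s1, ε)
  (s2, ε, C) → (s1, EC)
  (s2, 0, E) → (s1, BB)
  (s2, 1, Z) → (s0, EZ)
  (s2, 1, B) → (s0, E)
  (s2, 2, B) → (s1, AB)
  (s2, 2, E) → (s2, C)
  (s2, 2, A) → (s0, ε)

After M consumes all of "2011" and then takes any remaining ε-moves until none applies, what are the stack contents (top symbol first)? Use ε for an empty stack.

AZ

(s0, 2011, Z) ⊢ (s0, 011, AZ) ⊢ (s1, 11, AZ) ⊢ (s1, 1, CAZ) ⊢ (s1, ε, AZ)
All input consumed in state s1 with stack AZ.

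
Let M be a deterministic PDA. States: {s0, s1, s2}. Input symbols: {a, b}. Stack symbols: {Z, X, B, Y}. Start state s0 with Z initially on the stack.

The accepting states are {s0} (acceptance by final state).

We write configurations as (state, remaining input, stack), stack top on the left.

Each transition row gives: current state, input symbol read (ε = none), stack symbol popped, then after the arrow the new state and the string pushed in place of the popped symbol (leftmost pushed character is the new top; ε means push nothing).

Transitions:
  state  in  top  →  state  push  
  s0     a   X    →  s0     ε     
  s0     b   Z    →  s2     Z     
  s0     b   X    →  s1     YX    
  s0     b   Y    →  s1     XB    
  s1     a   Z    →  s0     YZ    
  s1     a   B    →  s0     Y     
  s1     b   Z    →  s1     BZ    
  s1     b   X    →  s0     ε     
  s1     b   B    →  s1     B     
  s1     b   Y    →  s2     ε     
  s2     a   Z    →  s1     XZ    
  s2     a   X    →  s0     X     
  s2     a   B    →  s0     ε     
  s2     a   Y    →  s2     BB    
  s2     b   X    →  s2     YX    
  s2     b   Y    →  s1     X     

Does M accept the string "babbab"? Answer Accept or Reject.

Accept

(s0, babbab, Z)
  read b, top Z: go to s2, push Z → (s2, abbab, Z)
  read a, top Z: go to s1, push XZ → (s1, bbab, XZ)
  read b, top X: go to s0, push ε → (s0, bab, Z)
  read b, top Z: go to s2, push Z → (s2, ab, Z)
  read a, top Z: go to s1, push XZ → (s1, b, XZ)
  read b, top X: go to s0, push ε → (s0, ε, Z)
All input consumed; state s0 ∈ F.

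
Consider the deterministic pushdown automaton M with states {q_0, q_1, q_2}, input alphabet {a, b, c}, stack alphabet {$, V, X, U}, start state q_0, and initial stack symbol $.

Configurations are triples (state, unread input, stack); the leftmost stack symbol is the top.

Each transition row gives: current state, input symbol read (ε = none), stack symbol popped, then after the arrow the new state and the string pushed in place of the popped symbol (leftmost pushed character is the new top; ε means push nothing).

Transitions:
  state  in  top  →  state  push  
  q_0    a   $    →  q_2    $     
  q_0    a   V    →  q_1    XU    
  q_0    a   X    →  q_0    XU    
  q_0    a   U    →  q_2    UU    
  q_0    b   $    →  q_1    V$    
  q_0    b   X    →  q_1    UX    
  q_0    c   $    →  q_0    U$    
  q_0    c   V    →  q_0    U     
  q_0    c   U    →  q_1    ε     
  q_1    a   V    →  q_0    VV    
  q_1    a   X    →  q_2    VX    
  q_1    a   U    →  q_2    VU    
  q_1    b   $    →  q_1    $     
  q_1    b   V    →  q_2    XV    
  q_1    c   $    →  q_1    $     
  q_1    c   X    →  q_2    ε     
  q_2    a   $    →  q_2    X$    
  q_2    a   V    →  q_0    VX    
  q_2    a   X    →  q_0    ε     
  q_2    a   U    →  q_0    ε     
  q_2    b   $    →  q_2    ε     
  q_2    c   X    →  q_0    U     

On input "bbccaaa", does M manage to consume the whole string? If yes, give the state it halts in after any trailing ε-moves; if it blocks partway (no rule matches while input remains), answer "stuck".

(q_0, bbccaaa, $)
  read b, top $: go to q_1, push V$ → (q_1, bccaaa, V$)
  read b, top V: go to q_2, push XV → (q_2, ccaaa, XV$)
  read c, top X: go to q_0, push U → (q_0, caaa, UV$)
  read c, top U: go to q_1, push ε → (q_1, aaa, V$)
  read a, top V: go to q_0, push VV → (q_0, aa, VV$)
  read a, top V: go to q_1, push XU → (q_1, a, XUV$)
  read a, top X: go to q_2, push VX → (q_2, ε, VXUV$)
All input consumed; M is in state q_2.

q_2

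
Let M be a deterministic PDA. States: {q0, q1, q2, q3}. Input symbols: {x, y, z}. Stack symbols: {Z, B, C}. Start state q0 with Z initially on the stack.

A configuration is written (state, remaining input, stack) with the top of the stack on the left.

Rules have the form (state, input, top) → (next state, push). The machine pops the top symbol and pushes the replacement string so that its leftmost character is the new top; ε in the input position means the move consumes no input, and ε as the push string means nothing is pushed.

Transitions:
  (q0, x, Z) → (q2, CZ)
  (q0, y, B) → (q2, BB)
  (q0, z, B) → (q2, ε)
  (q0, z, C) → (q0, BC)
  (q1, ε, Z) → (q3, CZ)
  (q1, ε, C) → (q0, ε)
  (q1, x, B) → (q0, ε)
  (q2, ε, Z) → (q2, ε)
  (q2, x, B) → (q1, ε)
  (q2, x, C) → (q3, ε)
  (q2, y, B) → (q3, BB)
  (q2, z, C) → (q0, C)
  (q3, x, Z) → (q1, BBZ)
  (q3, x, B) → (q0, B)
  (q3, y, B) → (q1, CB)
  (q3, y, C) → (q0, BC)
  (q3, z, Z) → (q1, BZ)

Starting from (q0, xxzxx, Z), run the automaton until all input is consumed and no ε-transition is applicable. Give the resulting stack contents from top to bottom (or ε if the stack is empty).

CZ

(q0, xxzxx, Z)
  read x, top Z: go to q2, push CZ → (q2, xzxx, CZ)
  read x, top C: go to q3, push ε → (q3, zxx, Z)
  read z, top Z: go to q1, push BZ → (q1, xx, BZ)
  read x, top B: go to q0, push ε → (q0, x, Z)
  read x, top Z: go to q2, push CZ → (q2, ε, CZ)
All input consumed in state q2 with stack CZ.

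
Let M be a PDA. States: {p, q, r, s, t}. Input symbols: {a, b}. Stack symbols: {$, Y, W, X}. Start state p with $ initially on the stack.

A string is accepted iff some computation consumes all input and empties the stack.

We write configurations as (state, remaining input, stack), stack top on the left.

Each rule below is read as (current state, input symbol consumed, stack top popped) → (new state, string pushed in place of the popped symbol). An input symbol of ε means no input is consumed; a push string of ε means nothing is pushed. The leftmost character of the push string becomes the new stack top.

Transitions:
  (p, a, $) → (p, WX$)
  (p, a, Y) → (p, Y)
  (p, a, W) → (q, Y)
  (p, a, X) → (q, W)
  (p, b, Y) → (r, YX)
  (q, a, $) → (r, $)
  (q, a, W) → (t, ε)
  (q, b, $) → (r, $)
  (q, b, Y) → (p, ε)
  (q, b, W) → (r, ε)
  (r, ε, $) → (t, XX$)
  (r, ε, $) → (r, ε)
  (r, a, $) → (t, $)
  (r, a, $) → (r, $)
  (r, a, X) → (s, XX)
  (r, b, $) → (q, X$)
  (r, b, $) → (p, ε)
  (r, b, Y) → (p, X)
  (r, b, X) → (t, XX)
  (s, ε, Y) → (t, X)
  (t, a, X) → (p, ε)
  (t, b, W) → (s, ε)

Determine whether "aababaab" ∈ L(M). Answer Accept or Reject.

One accepting computation: (p, aababaab, $) ⊢ (p, ababaab, WX$) ⊢ (q, babaab, YX$) ⊢ (p, abaab, X$) ⊢ (q, baab, W$) ⊢ (r, aab, $) ⊢ (r, ab, $) ⊢ (r, b, $) ⊢ (p, ε, ε)
All input consumed and the stack is empty.

Accept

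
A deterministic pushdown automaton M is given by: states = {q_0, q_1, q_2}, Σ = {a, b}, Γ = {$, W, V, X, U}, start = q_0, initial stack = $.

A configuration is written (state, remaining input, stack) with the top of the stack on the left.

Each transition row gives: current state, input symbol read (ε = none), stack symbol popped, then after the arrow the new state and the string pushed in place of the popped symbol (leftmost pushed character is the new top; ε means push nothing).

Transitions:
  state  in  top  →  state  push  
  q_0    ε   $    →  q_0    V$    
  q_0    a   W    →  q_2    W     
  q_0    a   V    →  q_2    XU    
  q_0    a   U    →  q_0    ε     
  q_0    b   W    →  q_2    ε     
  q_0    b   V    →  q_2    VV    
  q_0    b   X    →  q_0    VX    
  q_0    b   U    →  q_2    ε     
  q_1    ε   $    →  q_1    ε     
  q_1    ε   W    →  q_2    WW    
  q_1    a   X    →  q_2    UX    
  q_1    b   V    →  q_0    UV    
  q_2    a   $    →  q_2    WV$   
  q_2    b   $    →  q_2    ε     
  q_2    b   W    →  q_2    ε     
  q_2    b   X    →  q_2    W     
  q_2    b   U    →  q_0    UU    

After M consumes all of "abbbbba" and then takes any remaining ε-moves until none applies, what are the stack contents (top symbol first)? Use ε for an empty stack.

U$

(q_0, abbbbba, $)
  ε-move, top $: go to q_0, push V$ → (q_0, abbbbba, V$)
  read a, top V: go to q_2, push XU → (q_2, bbbbba, XU$)
  read b, top X: go to q_2, push W → (q_2, bbbba, WU$)
  read b, top W: go to q_2, push ε → (q_2, bbba, U$)
  read b, top U: go to q_0, push UU → (q_0, bba, UU$)
  read b, top U: go to q_2, push ε → (q_2, ba, U$)
  read b, top U: go to q_0, push UU → (q_0, a, UU$)
  read a, top U: go to q_0, push ε → (q_0, ε, U$)
All input consumed in state q_0 with stack U$.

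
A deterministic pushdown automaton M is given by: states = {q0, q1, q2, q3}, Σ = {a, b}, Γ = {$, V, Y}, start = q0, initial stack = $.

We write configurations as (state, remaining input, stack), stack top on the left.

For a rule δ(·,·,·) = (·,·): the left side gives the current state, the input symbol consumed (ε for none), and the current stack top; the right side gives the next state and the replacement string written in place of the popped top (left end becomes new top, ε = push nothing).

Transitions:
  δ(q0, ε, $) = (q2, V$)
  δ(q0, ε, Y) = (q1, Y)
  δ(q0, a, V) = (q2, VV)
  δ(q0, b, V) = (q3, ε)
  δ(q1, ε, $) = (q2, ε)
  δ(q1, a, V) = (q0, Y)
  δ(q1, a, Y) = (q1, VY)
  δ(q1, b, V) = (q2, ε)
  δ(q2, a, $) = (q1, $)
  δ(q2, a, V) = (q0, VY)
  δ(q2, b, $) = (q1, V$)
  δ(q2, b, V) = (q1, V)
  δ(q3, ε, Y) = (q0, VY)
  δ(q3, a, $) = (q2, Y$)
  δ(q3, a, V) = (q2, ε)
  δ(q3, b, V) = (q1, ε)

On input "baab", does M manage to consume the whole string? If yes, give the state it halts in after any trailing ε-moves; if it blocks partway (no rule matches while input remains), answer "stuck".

(q0, baab, $)
  ε-move, top $: go to q2, push V$ → (q2, baab, V$)
  read b, top V: go to q1, push V → (q1, aab, V$)
  read a, top V: go to q0, push Y → (q0, ab, Y$)
  ε-move, top Y: go to q1, push Y → (q1, ab, Y$)
  read a, top Y: go to q1, push VY → (q1, b, VY$)
  read b, top V: go to q2, push ε → (q2, ε, Y$)
All input consumed; M is in state q2.

q2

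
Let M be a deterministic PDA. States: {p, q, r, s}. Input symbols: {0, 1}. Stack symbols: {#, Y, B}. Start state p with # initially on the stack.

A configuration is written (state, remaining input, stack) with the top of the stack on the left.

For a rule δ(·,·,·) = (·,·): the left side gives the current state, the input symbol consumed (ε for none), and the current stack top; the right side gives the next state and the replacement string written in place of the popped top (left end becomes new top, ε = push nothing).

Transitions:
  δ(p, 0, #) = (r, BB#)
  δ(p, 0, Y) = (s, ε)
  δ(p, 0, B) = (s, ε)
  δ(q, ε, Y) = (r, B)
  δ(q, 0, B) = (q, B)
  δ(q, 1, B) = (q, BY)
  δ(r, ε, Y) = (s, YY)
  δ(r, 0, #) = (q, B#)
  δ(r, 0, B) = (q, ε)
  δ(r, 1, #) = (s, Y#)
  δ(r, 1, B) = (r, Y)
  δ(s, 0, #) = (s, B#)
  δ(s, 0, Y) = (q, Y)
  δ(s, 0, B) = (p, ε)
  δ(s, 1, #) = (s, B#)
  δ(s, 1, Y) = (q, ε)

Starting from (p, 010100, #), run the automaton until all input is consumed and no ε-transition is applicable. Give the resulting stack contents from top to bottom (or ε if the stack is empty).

(p, 010100, #) ⊢ (r, 10100, BB#) ⊢ (r, 0100, YB#) ⊢ (s, 0100, YYB#) ⊢ (q, 100, YYB#) ⊢ (r, 100, BYB#) ⊢ (r, 00, YYB#) ⊢ (s, 00, YYYB#) ⊢ (q, 0, YYYB#) ⊢ (r, 0, BYYB#) ⊢ (q, ε, YYB#) ⊢ (r, ε, BYB#)
All input consumed in state r with stack BYB#.

BYB#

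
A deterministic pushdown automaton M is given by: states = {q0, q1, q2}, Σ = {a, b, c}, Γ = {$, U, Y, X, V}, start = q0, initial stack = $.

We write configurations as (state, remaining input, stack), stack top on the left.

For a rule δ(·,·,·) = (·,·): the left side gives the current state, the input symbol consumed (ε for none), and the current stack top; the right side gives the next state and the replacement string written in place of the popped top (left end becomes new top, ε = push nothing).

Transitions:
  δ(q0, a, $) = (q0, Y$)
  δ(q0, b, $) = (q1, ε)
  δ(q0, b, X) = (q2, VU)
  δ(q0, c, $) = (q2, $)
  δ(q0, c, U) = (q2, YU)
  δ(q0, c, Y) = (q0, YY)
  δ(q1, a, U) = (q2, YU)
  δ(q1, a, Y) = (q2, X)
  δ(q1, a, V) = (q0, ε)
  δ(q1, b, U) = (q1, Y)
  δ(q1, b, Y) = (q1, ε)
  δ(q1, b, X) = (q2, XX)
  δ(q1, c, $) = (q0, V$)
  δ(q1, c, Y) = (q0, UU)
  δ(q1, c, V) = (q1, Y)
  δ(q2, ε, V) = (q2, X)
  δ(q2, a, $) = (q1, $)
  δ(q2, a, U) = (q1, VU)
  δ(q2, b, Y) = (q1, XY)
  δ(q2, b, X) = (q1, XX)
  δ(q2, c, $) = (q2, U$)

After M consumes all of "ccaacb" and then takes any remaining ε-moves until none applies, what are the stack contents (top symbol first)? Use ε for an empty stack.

XYU$

(q0, ccaacb, $)
  read c, top $: go to q2, push $ → (q2, caacb, $)
  read c, top $: go to q2, push U$ → (q2, aacb, U$)
  read a, top U: go to q1, push VU → (q1, acb, VU$)
  read a, top V: go to q0, push ε → (q0, cb, U$)
  read c, top U: go to q2, push YU → (q2, b, YU$)
  read b, top Y: go to q1, push XY → (q1, ε, XYU$)
All input consumed in state q1 with stack XYU$.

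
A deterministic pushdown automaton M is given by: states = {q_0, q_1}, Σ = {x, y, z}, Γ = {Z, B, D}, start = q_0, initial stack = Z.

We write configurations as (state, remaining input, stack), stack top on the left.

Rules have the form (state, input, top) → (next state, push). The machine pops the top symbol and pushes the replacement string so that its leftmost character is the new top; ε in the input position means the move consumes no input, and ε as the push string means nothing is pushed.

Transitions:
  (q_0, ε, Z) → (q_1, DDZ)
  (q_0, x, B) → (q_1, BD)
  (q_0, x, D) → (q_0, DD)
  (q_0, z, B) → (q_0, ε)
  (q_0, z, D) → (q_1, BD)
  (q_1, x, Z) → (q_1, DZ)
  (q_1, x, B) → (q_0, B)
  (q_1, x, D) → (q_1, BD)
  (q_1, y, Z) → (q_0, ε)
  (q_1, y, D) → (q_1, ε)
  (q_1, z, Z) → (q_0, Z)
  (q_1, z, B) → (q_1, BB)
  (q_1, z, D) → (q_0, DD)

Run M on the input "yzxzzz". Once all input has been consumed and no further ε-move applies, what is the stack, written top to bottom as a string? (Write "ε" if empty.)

(q_0, yzxzzz, Z)
  ε-move, top Z: go to q_1, push DDZ → (q_1, yzxzzz, DDZ)
  read y, top D: go to q_1, push ε → (q_1, zxzzz, DZ)
  read z, top D: go to q_0, push DD → (q_0, xzzz, DDZ)
  read x, top D: go to q_0, push DD → (q_0, zzz, DDDZ)
  read z, top D: go to q_1, push BD → (q_1, zz, BDDDZ)
  read z, top B: go to q_1, push BB → (q_1, z, BBDDDZ)
  read z, top B: go to q_1, push BB → (q_1, ε, BBBDDDZ)
All input consumed in state q_1 with stack BBBDDDZ.

BBBDDDZ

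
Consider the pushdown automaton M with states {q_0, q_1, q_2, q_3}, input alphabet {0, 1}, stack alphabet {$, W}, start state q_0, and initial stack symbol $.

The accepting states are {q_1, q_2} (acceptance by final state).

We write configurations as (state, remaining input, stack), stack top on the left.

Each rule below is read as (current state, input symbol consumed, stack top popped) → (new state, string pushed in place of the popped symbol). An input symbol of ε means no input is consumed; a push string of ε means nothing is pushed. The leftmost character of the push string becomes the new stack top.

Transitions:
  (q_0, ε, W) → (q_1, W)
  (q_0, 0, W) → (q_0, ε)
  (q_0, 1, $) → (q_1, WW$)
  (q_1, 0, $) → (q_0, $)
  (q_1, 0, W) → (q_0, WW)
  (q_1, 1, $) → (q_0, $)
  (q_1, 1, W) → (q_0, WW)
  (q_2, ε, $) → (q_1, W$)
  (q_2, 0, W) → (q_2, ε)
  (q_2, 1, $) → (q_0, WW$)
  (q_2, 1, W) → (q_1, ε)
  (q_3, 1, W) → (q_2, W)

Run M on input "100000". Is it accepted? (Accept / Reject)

One accepting computation: (q_0, 100000, $) ⊢ (q_1, 00000, WW$) ⊢ (q_0, 0000, WWW$) ⊢ (q_1, 0000, WWW$) ⊢ (q_0, 000, WWWW$) ⊢ (q_0, 00, WWW$) ⊢ (q_0, 0, WW$) ⊢ (q_0, ε, W$) ⊢ (q_1, ε, W$)
All input consumed and state q_1 ∈ F.

Accept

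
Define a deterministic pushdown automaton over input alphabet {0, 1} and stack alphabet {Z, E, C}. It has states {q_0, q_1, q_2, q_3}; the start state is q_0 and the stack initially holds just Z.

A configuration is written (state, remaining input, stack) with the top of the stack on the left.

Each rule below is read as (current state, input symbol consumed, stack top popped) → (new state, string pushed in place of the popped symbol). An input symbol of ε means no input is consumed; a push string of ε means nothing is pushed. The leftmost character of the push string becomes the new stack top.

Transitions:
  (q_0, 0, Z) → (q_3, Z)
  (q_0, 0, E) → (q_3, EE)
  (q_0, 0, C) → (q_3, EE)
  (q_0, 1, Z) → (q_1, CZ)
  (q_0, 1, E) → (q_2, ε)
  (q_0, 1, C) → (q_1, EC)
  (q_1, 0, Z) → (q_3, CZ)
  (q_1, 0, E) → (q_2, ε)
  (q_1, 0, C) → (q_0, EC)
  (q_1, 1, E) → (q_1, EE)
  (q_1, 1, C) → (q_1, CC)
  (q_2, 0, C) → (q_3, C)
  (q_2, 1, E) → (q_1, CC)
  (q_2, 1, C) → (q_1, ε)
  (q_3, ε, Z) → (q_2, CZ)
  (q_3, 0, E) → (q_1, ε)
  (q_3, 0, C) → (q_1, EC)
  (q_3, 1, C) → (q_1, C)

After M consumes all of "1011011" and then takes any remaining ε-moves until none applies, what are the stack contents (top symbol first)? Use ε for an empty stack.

CCZ

(q_0, 1011011, Z) ⊢ (q_1, 011011, CZ) ⊢ (q_0, 11011, ECZ) ⊢ (q_2, 1011, CZ) ⊢ (q_1, 011, Z) ⊢ (q_3, 11, CZ) ⊢ (q_1, 1, CZ) ⊢ (q_1, ε, CCZ)
All input consumed in state q_1 with stack CCZ.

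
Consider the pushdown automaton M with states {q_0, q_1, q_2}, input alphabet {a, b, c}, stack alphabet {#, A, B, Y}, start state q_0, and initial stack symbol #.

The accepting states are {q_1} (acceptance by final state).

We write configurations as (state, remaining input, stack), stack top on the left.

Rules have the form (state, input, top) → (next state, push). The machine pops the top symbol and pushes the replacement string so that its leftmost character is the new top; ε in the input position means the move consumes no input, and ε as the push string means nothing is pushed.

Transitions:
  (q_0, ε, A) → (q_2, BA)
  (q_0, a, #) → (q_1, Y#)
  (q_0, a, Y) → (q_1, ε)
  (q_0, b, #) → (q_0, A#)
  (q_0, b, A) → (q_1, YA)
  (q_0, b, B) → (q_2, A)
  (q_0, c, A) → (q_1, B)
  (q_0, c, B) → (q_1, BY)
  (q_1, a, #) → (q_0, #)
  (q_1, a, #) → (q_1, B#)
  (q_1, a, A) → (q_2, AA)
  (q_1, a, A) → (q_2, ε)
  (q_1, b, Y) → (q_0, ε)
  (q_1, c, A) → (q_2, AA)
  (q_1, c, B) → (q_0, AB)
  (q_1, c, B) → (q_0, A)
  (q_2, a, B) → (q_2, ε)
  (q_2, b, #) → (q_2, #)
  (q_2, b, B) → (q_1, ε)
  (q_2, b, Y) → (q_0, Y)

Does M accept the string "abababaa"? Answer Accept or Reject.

Reject

No computation consumes all input and reaches a final state.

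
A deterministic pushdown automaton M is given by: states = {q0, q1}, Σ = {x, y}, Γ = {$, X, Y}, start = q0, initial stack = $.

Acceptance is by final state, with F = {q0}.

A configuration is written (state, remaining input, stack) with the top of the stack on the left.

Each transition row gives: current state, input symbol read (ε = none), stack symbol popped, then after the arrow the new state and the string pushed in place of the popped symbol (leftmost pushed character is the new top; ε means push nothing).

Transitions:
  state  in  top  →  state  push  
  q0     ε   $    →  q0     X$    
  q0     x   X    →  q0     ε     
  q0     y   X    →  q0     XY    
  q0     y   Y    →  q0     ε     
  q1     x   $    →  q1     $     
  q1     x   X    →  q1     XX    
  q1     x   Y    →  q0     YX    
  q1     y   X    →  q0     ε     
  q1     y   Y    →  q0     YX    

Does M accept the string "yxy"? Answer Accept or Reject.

Accept

(q0, yxy, $)
  ε-move, top $: go to q0, push X$ → (q0, yxy, X$)
  read y, top X: go to q0, push XY → (q0, xy, XY$)
  read x, top X: go to q0, push ε → (q0, y, Y$)
  read y, top Y: go to q0, push ε → (q0, ε, $)
All input consumed; state q0 ∈ F.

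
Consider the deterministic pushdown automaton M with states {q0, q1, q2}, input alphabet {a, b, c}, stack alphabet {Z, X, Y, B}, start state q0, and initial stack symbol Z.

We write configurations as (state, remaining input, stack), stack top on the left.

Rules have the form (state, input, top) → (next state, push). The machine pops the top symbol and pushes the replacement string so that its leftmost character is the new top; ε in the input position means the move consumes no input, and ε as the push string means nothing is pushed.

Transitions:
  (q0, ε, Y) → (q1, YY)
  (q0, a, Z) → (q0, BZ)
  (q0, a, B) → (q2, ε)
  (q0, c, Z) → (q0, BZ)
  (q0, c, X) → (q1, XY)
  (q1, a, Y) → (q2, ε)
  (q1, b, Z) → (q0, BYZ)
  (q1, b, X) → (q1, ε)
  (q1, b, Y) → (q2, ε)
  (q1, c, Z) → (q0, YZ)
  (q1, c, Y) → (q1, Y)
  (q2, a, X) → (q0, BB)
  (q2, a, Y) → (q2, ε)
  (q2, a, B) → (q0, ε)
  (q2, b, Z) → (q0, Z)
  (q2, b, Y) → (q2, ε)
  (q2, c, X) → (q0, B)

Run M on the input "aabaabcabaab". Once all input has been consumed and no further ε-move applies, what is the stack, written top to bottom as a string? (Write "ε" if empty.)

Z

(q0, aabaabcabaab, Z)
  read a, top Z: go to q0, push BZ → (q0, abaabcabaab, BZ)
  read a, top B: go to q2, push ε → (q2, baabcabaab, Z)
  read b, top Z: go to q0, push Z → (q0, aabcabaab, Z)
  read a, top Z: go to q0, push BZ → (q0, abcabaab, BZ)
  read a, top B: go to q2, push ε → (q2, bcabaab, Z)
  read b, top Z: go to q0, push Z → (q0, cabaab, Z)
  read c, top Z: go to q0, push BZ → (q0, abaab, BZ)
  read a, top B: go to q2, push ε → (q2, baab, Z)
  read b, top Z: go to q0, push Z → (q0, aab, Z)
  read a, top Z: go to q0, push BZ → (q0, ab, BZ)
  read a, top B: go to q2, push ε → (q2, b, Z)
  read b, top Z: go to q0, push Z → (q0, ε, Z)
All input consumed in state q0 with stack Z.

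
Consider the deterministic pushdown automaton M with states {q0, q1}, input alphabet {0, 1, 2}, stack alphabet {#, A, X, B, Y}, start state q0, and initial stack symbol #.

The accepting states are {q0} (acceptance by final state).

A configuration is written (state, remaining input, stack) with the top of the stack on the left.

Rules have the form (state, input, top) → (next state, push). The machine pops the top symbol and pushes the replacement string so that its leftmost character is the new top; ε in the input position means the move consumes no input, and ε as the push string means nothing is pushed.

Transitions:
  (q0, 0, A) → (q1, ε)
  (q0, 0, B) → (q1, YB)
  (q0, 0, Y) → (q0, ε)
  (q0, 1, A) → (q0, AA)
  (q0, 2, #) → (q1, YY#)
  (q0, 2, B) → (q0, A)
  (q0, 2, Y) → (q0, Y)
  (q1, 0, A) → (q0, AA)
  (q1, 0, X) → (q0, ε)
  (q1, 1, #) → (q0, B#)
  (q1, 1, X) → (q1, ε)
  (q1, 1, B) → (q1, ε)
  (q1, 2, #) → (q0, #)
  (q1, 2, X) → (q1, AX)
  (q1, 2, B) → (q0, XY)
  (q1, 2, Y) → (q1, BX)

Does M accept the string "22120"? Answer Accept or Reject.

(q0, 22120, #) ⊢ (q1, 2120, YY#) ⊢ (q1, 120, BXY#) ⊢ (q1, 20, XY#) ⊢ (q1, 0, AXY#) ⊢ (q0, ε, AAXY#)
All input consumed; state q0 ∈ F.

Accept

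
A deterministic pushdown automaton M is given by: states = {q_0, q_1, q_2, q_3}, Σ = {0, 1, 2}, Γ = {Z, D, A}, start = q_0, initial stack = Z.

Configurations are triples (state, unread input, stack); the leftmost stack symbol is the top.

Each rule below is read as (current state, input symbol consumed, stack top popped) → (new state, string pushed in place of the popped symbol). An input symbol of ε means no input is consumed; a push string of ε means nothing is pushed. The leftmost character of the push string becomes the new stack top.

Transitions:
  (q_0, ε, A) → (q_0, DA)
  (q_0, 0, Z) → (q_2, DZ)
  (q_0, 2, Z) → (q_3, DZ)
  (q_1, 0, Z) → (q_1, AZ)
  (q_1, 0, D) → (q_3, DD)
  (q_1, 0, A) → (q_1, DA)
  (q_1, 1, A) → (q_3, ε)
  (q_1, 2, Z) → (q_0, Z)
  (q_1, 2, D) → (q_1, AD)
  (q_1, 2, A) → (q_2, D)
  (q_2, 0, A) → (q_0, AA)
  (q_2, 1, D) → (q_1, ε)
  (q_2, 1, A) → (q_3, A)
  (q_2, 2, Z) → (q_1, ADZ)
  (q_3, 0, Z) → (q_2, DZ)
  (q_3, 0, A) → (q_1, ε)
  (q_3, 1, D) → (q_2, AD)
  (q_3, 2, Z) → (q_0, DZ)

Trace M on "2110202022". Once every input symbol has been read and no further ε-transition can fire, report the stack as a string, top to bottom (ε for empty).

DDADADZ

(q_0, 2110202022, Z) ⊢ (q_3, 110202022, DZ) ⊢ (q_2, 10202022, ADZ) ⊢ (q_3, 0202022, ADZ) ⊢ (q_1, 202022, DZ) ⊢ (q_1, 02022, ADZ) ⊢ (q_1, 2022, DADZ) ⊢ (q_1, 022, ADADZ) ⊢ (q_1, 22, DADADZ) ⊢ (q_1, 2, ADADADZ) ⊢ (q_2, ε, DDADADZ)
All input consumed in state q_2 with stack DDADADZ.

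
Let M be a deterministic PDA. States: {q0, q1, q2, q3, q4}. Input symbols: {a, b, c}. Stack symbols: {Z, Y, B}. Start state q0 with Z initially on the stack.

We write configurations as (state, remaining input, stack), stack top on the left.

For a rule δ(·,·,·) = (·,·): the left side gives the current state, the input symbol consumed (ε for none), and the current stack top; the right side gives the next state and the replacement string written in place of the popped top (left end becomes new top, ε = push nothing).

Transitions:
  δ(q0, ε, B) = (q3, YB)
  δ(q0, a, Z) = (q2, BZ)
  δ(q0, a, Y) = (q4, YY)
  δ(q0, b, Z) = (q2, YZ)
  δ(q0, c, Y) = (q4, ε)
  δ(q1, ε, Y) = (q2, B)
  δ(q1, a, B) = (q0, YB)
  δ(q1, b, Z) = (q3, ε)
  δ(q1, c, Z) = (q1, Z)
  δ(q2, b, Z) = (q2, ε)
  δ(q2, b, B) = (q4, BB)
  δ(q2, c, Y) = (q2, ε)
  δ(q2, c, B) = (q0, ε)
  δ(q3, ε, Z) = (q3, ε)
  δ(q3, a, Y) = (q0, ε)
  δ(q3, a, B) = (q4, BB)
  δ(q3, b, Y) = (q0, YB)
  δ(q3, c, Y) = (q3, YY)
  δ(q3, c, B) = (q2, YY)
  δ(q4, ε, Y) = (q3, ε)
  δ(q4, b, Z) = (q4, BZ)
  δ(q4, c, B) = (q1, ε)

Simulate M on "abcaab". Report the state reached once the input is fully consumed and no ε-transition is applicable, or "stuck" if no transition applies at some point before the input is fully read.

(q0, abcaab, Z)
  read a, top Z: go to q2, push BZ → (q2, bcaab, BZ)
  read b, top B: go to q4, push BB → (q4, caab, BBZ)
  read c, top B: go to q1, push ε → (q1, aab, BZ)
  read a, top B: go to q0, push YB → (q0, ab, YBZ)
  read a, top Y: go to q4, push YY → (q4, b, YYBZ)
  ε-move, top Y: go to q3, push ε → (q3, b, YBZ)
  read b, top Y: go to q0, push YB → (q0, ε, YBBZ)
All input consumed; M is in state q0.

q0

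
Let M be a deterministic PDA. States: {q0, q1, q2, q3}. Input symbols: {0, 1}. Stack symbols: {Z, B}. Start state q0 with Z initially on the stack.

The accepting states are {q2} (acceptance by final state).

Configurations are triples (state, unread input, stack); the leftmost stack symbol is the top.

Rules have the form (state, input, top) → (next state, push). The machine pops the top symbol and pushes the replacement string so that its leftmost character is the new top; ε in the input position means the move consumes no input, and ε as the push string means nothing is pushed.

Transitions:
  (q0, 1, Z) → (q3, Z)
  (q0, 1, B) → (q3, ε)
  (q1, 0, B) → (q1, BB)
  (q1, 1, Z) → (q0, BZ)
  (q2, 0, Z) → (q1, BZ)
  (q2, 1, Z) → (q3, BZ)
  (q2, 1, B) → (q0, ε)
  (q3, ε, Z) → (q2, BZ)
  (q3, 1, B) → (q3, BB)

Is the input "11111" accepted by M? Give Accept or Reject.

(q0, 11111, Z) ⊢ (q3, 1111, Z) ⊢ (q2, 1111, BZ) ⊢ (q0, 111, Z) ⊢ (q3, 11, Z) ⊢ (q2, 11, BZ) ⊢ (q0, 1, Z) ⊢ (q3, ε, Z) ⊢ (q2, ε, BZ)
All input consumed; state q2 ∈ F.

Accept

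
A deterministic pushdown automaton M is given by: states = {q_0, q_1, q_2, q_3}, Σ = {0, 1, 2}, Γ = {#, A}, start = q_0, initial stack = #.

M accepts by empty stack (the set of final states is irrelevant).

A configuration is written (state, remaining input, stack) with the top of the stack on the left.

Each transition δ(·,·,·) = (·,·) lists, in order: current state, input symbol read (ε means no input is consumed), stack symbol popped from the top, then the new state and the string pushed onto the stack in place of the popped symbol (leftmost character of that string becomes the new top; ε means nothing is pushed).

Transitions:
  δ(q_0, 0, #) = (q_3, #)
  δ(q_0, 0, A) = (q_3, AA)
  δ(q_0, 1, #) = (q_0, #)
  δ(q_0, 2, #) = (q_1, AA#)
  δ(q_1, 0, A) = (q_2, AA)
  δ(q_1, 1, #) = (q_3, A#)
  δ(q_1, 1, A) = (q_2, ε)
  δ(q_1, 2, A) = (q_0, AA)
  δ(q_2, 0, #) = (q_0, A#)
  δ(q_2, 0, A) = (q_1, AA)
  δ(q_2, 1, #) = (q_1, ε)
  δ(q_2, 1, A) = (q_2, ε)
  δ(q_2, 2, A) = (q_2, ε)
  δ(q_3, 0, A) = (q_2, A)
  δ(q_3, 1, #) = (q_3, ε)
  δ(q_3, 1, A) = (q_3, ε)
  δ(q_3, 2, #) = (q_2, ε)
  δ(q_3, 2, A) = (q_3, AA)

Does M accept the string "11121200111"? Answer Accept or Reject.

(q_0, 11121200111, #) ⊢ (q_0, 1121200111, #) ⊢ (q_0, 121200111, #) ⊢ (q_0, 21200111, #) ⊢ (q_1, 1200111, AA#) ⊢ (q_2, 200111, A#) ⊢ (q_2, 00111, #) ⊢ (q_0, 0111, A#) ⊢ (q_3, 111, AA#) ⊢ (q_3, 11, A#) ⊢ (q_3, 1, #) ⊢ (q_3, ε, ε)
All input consumed and the stack is empty.

Accept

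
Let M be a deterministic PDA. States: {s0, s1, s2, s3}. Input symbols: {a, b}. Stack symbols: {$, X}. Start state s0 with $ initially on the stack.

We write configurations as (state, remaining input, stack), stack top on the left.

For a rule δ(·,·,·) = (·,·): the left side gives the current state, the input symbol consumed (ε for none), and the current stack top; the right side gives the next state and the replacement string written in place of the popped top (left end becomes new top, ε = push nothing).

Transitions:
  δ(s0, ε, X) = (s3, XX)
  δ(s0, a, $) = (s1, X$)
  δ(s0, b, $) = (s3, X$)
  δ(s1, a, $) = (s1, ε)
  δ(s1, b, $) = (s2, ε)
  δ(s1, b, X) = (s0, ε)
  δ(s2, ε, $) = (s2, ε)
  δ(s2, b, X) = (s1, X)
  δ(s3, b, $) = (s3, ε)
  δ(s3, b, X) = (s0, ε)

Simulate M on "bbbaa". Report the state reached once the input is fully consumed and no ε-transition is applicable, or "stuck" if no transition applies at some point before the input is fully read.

stuck

(s0, bbbaa, $) ⊢ (s3, bbaa, X$) ⊢ (s0, baa, $) ⊢ (s3, aa, X$)
No transition for (s3, a, top X); M blocks with input aa remaining.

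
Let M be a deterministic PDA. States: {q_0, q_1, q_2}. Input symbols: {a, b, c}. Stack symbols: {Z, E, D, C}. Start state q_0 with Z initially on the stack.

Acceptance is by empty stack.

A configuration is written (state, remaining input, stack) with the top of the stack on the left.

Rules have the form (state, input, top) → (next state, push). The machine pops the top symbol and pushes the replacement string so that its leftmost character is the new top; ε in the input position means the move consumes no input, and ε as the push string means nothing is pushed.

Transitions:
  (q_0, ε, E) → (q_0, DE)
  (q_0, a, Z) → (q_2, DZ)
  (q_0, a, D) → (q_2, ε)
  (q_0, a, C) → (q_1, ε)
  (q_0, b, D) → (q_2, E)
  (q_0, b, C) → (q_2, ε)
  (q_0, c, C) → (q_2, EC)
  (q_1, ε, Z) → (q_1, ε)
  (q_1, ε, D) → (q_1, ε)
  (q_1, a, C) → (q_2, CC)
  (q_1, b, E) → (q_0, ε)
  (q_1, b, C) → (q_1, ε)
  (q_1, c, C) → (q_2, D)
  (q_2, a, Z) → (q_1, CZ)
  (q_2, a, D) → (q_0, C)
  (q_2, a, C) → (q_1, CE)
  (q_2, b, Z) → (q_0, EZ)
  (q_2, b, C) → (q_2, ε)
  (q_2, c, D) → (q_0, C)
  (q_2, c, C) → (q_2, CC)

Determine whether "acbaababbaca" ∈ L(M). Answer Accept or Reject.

(q_0, acbaababbaca, Z)
  read a, top Z: go to q_2, push DZ → (q_2, cbaababbaca, DZ)
  read c, top D: go to q_0, push C → (q_0, baababbaca, CZ)
  read b, top C: go to q_2, push ε → (q_2, aababbaca, Z)
  read a, top Z: go to q_1, push CZ → (q_1, ababbaca, CZ)
  read a, top C: go to q_2, push CC → (q_2, babbaca, CCZ)
  read b, top C: go to q_2, push ε → (q_2, abbaca, CZ)
  read a, top C: go to q_1, push CE → (q_1, bbaca, CEZ)
  read b, top C: go to q_1, push ε → (q_1, baca, EZ)
  read b, top E: go to q_0, push ε → (q_0, aca, Z)
  read a, top Z: go to q_2, push DZ → (q_2, ca, DZ)
  read c, top D: go to q_0, push C → (q_0, a, CZ)
  read a, top C: go to q_1, push ε → (q_1, ε, Z)
  ε-move, top Z: go to q_1, push ε → (q_1, ε, ε)
All input consumed and the stack is empty.

Accept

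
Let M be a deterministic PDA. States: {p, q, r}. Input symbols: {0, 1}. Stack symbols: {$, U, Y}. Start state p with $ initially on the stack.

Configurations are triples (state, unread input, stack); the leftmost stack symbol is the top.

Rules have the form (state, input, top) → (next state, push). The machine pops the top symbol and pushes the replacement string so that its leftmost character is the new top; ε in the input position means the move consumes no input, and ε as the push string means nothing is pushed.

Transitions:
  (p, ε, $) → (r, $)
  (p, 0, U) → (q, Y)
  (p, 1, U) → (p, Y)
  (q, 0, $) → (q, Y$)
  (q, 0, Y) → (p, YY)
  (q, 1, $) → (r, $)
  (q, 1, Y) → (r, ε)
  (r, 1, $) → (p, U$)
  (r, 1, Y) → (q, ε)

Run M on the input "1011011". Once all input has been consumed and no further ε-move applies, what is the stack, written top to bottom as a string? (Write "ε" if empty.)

(p, 1011011, $)
  ε-move, top $: go to r, push $ → (r, 1011011, $)
  read 1, top $: go to p, push U$ → (p, 011011, U$)
  read 0, top U: go to q, push Y → (q, 11011, Y$)
  read 1, top Y: go to r, push ε → (r, 1011, $)
  read 1, top $: go to p, push U$ → (p, 011, U$)
  read 0, top U: go to q, push Y → (q, 11, Y$)
  read 1, top Y: go to r, push ε → (r, 1, $)
  read 1, top $: go to p, push U$ → (p, ε, U$)
All input consumed in state p with stack U$.

U$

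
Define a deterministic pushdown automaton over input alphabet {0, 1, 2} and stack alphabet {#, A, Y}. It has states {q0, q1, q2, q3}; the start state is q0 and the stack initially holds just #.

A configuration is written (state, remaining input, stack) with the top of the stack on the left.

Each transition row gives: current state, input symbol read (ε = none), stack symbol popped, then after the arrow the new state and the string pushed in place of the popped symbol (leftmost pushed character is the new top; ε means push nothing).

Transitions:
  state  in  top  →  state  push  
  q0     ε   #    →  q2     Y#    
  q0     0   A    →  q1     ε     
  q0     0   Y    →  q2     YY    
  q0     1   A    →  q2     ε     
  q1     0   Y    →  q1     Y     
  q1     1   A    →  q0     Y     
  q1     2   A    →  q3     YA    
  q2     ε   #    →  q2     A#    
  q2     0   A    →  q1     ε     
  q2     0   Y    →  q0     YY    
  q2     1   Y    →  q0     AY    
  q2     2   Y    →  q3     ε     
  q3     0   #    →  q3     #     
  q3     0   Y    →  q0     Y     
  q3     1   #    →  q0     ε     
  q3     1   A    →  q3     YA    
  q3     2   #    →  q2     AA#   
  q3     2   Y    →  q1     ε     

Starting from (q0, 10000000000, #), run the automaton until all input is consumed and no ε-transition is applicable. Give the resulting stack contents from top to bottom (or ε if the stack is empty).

(q0, 10000000000, #)
  ε-move, top #: go to q2, push Y# → (q2, 10000000000, Y#)
  read 1, top Y: go to q0, push AY → (q0, 0000000000, AY#)
  read 0, top A: go to q1, push ε → (q1, 000000000, Y#)
  read 0, top Y: go to q1, push Y → (q1, 00000000, Y#)
  read 0, top Y: go to q1, push Y → (q1, 0000000, Y#)
  read 0, top Y: go to q1, push Y → (q1, 000000, Y#)
  read 0, top Y: go to q1, push Y → (q1, 00000, Y#)
  read 0, top Y: go to q1, push Y → (q1, 0000, Y#)
  read 0, top Y: go to q1, push Y → (q1, 000, Y#)
  read 0, top Y: go to q1, push Y → (q1, 00, Y#)
  read 0, top Y: go to q1, push Y → (q1, 0, Y#)
  read 0, top Y: go to q1, push Y → (q1, ε, Y#)
All input consumed in state q1 with stack Y#.

Y#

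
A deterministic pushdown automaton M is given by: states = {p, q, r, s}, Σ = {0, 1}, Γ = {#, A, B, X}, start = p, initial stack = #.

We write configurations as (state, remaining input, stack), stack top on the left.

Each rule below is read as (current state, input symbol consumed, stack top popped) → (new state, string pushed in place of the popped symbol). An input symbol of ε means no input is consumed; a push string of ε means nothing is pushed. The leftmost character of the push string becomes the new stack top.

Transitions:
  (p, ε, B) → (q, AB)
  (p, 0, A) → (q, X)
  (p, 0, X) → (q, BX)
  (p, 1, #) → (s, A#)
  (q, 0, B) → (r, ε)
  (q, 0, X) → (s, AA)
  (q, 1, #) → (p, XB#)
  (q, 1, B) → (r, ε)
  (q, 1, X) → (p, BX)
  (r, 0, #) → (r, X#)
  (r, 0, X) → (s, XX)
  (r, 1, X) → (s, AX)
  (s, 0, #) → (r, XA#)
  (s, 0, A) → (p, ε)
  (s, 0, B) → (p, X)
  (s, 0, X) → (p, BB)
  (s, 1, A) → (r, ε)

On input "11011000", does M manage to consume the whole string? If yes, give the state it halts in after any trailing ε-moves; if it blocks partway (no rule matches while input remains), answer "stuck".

(p, 11011000, #)
  read 1, top #: go to s, push A# → (s, 1011000, A#)
  read 1, top A: go to r, push ε → (r, 011000, #)
  read 0, top #: go to r, push X# → (r, 11000, X#)
  read 1, top X: go to s, push AX → (s, 1000, AX#)
  read 1, top A: go to r, push ε → (r, 000, X#)
  read 0, top X: go to s, push XX → (s, 00, XX#)
  read 0, top X: go to p, push BB → (p, 0, BBX#)
  ε-move, top B: go to q, push AB → (q, 0, ABBX#)
No transition for (q, 0, top A); M blocks with input 0 remaining.

stuck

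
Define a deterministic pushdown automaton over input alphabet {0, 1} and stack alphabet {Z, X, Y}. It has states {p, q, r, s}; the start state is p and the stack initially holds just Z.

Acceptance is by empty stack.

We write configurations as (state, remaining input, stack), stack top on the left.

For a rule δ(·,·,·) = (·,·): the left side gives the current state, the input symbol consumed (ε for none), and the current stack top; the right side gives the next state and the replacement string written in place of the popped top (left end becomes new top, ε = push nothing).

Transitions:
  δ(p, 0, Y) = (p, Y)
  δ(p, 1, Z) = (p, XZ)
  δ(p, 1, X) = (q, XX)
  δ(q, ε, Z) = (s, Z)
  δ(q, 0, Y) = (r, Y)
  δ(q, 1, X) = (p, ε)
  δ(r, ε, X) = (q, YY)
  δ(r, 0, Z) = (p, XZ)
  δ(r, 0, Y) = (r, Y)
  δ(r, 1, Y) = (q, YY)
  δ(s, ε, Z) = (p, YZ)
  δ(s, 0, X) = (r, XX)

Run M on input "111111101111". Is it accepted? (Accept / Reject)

(p, 111111101111, Z)
  read 1, top Z: go to p, push XZ → (p, 11111101111, XZ)
  read 1, top X: go to q, push XX → (q, 1111101111, XXZ)
  read 1, top X: go to p, push ε → (p, 111101111, XZ)
  read 1, top X: go to q, push XX → (q, 11101111, XXZ)
  read 1, top X: go to p, push ε → (p, 1101111, XZ)
  read 1, top X: go to q, push XX → (q, 101111, XXZ)
  read 1, top X: go to p, push ε → (p, 01111, XZ)
No transition applies at (p, 01111, XZ); input not fully consumed.

Reject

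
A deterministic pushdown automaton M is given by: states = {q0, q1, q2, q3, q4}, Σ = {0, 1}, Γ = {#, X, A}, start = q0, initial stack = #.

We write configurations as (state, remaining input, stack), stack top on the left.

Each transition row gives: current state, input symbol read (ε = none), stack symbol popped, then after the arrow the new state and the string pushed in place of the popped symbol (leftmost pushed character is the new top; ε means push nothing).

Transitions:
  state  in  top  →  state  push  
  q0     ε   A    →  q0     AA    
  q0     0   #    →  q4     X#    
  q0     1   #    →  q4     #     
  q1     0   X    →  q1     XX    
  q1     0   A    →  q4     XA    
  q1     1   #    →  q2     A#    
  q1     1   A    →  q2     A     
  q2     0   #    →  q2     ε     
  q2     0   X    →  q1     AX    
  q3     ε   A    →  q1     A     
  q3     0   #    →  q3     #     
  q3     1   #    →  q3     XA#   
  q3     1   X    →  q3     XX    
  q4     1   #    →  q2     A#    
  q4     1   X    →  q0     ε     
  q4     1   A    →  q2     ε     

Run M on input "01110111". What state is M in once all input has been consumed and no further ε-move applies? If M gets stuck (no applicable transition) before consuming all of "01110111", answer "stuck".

stuck

(q0, 01110111, #)
  read 0, top #: go to q4, push X# → (q4, 1110111, X#)
  read 1, top X: go to q0, push ε → (q0, 110111, #)
  read 1, top #: go to q4, push # → (q4, 10111, #)
  read 1, top #: go to q2, push A# → (q2, 0111, A#)
No transition for (q2, 0, top A); M blocks with input 0111 remaining.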